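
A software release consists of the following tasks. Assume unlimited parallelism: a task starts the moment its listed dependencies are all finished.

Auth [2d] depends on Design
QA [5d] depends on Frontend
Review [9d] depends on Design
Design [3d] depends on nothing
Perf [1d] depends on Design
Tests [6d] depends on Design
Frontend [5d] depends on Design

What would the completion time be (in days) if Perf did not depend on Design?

13

Original critical path: Design→Frontend→QA = 3+5+5 = 13 ⇒ 13 days.
Without Design→Perf, Perf's earliest start moves from 3 to 0.
The longest chain is now Design→Frontend→QA = 3+5+5 = 13, so the job takes 13 days.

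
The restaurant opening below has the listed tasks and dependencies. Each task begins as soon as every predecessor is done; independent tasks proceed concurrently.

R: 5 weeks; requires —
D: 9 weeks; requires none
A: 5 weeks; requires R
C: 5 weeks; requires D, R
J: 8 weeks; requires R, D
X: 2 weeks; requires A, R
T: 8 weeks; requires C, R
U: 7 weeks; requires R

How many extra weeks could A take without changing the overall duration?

D→C→T = 9+5+8 = 22 sets the makespan at 22 weeks.
A finishes as early as 10 and must finish by 20.
Float = 22 − 12 = 10.

10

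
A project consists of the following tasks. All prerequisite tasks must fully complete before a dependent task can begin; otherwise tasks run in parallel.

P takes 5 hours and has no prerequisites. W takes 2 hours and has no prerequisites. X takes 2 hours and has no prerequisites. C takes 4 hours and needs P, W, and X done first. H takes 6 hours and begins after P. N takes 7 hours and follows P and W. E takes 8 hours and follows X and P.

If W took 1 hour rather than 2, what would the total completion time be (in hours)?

As given, the longest chain is P→E = 5+8 = 13, so the finish is 13 hours.
W has 4 hours of float (longest path through it is 9).
The critical path is still P→E; finish is now 13 hours.

13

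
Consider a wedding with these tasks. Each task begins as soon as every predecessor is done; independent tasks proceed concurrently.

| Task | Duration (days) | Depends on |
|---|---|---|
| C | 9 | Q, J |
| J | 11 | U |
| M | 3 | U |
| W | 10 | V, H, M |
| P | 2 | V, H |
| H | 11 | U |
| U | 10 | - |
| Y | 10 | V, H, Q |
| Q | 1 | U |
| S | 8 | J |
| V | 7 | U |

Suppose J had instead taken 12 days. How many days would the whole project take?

Actual critical path: U→H→W = 10+11+10 = 31 ⇒ 31 days.
J is off the critical path — its longest chain is 30 days, giving 1 of slack.
The critical path is still U→H→W; finish is now 31 days.

31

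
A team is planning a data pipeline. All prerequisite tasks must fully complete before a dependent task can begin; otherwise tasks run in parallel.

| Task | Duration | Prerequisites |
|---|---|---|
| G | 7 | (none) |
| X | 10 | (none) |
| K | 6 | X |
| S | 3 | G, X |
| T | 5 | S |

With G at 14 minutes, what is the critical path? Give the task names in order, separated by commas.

G, S, T

The binding path is X→S→T = 10+3+5 = 18; finish at 18 minutes.
G has 3 minutes of float (longest path through it is 15).
The binding chain switches to G→S→T = 14+3+5 = 22; finish 22 minutes.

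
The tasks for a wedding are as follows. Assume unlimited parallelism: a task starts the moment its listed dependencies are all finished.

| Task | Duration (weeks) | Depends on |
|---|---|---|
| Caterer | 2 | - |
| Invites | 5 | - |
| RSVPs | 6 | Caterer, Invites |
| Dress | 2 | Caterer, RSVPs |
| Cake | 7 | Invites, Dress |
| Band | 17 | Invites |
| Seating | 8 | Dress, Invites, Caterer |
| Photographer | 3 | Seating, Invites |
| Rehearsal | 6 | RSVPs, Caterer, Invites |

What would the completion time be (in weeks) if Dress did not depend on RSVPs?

Original critical path: Invites→RSVPs→Dress→Seating→Photographer = 5+6+2+8+3 = 24 ⇒ 24 weeks.
Without RSVPs→Dress, Dress's earliest start moves from 11 to 2.
The longest chain is now Invites→Band = 5+17 = 22, so the schedule takes 22 weeks.

22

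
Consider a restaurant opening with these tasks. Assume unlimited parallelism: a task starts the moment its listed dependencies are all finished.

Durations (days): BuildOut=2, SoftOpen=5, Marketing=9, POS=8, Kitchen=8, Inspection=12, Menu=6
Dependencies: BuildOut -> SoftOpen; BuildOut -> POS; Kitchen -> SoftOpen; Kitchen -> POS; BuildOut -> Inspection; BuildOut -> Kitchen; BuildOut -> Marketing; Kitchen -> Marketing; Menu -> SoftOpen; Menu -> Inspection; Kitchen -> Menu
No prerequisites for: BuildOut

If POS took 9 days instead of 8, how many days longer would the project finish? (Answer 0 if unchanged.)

Actual critical path: BuildOut→Kitchen→Menu→Inspection = 2+8+6+12 = 28 ⇒ 28 days.
POS is off the critical path — its longest chain is 18 days, giving 10 of slack.
No other chain overtakes it, so the finish is 28 days.
Change in finish: 28 − 28 = +0 days.

0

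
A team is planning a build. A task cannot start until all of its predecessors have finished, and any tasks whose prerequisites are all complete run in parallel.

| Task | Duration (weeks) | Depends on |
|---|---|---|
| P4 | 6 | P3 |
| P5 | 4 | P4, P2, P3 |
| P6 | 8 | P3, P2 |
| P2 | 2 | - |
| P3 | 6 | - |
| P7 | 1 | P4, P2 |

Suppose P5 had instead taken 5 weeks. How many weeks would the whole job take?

Actual critical path: P3→P4→P5 = 6+6+4 = 16 ⇒ 16 weeks.
P5 is on the critical path; changing it to 5 makes that path 17 weeks.
The critical path is still P3→P4→P5; finish is now 17 weeks.

17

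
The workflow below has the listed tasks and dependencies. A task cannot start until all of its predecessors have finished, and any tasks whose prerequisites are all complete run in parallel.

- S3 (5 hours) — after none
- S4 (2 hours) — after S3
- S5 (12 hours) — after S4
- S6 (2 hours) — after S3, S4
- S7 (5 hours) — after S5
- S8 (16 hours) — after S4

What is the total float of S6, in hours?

15

The longest chain is S3→S4→S5→S7 = 5+2+12+5 = 24; overall finish 24 hours.
S6 finishes as early as 9 and must finish by 24.
Float = 24 − 9 = 15.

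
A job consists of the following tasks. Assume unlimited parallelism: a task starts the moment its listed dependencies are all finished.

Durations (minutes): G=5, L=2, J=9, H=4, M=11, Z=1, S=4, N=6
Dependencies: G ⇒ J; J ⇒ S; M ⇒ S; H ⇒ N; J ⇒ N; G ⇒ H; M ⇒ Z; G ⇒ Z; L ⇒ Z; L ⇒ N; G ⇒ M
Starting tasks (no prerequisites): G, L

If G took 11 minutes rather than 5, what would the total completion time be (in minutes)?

As given, the longest chain is G→J→N = 5+9+6 = 20, so the finish is 20 minutes.
Since G is critical, the +6 change carries straight to that chain (now 26 minutes).
No other chain overtakes it, so the finish is 26 minutes.

26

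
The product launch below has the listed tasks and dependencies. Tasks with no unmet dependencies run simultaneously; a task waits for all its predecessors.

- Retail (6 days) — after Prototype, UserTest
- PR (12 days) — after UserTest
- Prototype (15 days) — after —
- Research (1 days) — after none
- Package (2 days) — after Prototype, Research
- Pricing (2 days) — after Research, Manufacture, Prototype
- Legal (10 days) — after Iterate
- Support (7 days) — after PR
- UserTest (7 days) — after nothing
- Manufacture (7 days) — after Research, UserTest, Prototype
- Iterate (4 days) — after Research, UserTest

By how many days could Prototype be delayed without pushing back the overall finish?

2

Critical path: UserTest→PR→Support = 7+12+7 = 26, so the finish is 26 days.
Prototype finishes as early as 15 and must finish by 17.
Float = 26 − 24 = 2.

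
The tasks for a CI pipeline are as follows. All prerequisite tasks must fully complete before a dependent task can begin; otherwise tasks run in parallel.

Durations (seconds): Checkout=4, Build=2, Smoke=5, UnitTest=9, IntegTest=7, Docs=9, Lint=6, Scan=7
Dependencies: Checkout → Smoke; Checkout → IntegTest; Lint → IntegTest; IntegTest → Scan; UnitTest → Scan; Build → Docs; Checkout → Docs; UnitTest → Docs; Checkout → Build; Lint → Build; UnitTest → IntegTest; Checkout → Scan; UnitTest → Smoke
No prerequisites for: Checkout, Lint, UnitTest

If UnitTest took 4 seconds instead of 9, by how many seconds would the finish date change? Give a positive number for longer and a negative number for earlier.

Critical path before the change: UnitTest→IntegTest→Scan = 9+7+7 = 23 giving 23 seconds.
UnitTest lies on that path, so at 4 seconds the path becomes 18 seconds.
New critical path: Lint→IntegTest→Scan = 6+7+7 = 20 ⇒ 20 seconds.
Change in finish: 20 − 23 = -3 seconds.

-3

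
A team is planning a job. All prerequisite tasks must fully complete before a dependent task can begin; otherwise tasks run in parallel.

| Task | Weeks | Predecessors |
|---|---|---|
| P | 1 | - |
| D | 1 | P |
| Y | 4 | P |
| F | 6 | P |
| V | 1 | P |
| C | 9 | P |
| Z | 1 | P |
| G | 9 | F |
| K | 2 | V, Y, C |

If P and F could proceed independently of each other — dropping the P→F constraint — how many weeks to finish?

Before: longest chain P→F→G = 1+6+9 = 16, finish 16.
Without P→F, F's earliest start moves from 1 to 0.
After: F→G = 6+9 = 15 → 15 weeks.

15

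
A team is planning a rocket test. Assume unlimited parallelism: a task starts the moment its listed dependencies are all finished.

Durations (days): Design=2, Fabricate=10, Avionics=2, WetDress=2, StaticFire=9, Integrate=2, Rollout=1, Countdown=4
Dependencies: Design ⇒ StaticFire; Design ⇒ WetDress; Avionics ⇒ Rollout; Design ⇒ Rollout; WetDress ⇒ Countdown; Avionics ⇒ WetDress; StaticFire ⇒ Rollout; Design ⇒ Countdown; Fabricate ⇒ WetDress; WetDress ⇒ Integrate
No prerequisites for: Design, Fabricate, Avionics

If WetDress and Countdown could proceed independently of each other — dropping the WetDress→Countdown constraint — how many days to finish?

Before: longest chain Fabricate→WetDress→Countdown = 10+2+4 = 16, finish 16.
Without WetDress→Countdown, Countdown's earliest start moves from 12 to 2.
The longest chain is now Fabricate→WetDress→Integrate = 10+2+2 = 14, so the rocket test takes 14 days.

14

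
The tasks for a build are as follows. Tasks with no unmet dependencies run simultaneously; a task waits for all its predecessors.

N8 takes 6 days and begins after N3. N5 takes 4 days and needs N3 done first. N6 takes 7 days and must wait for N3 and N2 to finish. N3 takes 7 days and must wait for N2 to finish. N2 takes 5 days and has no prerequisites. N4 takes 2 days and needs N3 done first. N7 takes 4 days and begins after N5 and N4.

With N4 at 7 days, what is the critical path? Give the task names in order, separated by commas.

N2, N3, N4, N7

The binding path is N2→N3→N5→N7 = 5+7+4+4 = 20; finish at 20 days.
N4 has 2 days of float (longest path through it is 18).
The binding chain switches to N2→N3→N4→N7 = 5+7+7+4 = 23; finish 23 days.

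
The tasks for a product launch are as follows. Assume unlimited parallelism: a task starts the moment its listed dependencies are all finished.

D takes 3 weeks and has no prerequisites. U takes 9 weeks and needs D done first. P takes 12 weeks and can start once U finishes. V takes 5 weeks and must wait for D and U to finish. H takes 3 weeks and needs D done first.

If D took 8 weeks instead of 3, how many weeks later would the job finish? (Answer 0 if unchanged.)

5

Baseline: D→U→P = 3+9+12 = 24 → 24 weeks.
D lies on that path, so at 8 weeks the path becomes 29 weeks.
That remains the longest chain; total 29 weeks.
Change in finish: 29 − 24 = +5 weeks.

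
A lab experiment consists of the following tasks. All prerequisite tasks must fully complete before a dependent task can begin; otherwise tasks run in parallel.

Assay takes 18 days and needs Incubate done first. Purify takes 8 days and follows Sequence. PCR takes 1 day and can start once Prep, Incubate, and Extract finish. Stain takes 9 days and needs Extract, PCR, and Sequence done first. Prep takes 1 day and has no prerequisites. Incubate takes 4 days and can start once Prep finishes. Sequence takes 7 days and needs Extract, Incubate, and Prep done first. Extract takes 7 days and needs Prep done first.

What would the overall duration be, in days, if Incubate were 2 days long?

24

Baseline: Prep→Extract→Sequence→Stain = 1+7+7+9 = 24 → 24 days.
Incubate is off the critical path — its longest chain is 23 days, giving 1 of slack.
The critical path is still Prep→Extract→Sequence→Stain; finish is now 24 days.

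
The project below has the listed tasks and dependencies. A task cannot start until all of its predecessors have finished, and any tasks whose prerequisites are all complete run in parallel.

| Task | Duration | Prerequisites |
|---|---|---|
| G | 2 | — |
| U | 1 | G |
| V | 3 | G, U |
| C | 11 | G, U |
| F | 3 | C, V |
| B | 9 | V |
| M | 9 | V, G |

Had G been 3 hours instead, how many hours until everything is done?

18

Baseline: G→U→C→F = 2+1+11+3 = 17 → 17 hours.
Since G is critical, the +1 change carries straight to that chain (now 18 hours).
No other chain overtakes it, so the finish is 18 hours.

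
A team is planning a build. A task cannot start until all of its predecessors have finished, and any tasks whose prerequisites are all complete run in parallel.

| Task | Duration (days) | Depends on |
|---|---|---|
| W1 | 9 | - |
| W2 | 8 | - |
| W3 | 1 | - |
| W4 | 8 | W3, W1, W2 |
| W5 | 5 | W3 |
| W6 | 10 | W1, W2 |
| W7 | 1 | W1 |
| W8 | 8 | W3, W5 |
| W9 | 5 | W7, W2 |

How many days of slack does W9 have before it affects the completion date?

The longest chain is W1→W6 = 9+10 = 19; overall finish 19 days.
Longest path through W9: 15 days (earliest finish 15, latest finish 19).
So W9 can slip 19 − 15 = 4 days.

4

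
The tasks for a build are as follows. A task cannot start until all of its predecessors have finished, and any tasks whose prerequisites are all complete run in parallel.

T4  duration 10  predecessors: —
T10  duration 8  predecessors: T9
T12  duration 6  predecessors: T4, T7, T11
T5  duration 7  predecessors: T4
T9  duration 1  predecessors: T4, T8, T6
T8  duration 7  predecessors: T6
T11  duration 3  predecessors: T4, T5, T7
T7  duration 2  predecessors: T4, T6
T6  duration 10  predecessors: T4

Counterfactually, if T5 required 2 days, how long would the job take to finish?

36

Actual critical path: T4→T6→T8→T9→T10 = 10+10+7+1+8 = 36 ⇒ 36 days.
T5 is off the critical path — its longest chain is 26 days, giving 10 of slack.
The critical path is still T4→T6→T8→T9→T10; finish is now 36 days.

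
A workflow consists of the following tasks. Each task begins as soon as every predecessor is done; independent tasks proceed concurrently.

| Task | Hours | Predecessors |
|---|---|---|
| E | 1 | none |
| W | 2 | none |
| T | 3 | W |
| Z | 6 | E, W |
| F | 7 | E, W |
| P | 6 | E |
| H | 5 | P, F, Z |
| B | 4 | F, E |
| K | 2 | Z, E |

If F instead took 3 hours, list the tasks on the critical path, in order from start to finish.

W, Z, H

Critical path before the change: W→F→H = 2+7+5 = 14 giving 14 hours.
F is on the critical path; changing it to 3 makes that path 10 hours.
New critical path: W→Z→H = 2+6+5 = 13 ⇒ 13 hours.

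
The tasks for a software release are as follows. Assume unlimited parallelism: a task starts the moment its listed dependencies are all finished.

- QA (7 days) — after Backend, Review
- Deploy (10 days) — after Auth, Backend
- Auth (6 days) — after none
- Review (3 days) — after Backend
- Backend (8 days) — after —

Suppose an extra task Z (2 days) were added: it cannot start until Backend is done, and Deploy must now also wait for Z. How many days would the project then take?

Originally the project takes 18 days.
With Z inserted, Deploy now waits for max(Auth, Backend, Z).
New critical path: Backend→Z→Deploy = 8+2+10 = 20 ⇒ 20 days.

20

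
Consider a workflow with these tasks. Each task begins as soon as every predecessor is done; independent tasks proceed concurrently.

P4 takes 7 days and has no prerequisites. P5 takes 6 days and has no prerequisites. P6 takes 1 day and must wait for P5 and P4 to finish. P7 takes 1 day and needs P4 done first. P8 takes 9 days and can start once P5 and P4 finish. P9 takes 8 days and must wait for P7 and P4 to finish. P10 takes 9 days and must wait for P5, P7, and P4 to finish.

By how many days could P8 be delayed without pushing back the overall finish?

1

Critical path: P4→P7→P10 = 7+1+9 = 17, so the finish is 17 days.
Longest path through P8: 16 days (earliest finish 16, latest finish 17).
Slack of P8 = 8 − 7 = 1 day.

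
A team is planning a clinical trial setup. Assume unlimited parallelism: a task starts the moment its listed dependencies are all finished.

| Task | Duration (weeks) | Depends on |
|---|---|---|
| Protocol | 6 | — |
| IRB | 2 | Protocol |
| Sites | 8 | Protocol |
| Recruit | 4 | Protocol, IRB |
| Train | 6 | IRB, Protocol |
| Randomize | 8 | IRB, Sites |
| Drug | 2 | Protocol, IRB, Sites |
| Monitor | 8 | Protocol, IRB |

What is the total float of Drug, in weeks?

The longest chain is Protocol→Sites→Randomize = 6+8+8 = 22; overall finish 22 weeks.
The longest chain containing Drug totals 16 weeks.
Float = 22 − 16 = 6.

6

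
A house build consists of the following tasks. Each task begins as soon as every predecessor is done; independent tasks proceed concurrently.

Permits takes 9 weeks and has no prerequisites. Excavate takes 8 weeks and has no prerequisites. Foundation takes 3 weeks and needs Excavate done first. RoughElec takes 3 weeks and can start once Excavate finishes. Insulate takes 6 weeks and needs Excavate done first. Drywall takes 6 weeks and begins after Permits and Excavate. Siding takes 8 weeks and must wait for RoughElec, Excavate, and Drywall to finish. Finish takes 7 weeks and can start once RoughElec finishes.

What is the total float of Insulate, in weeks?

9

The longest chain is Permits→Drywall→Siding = 9+6+8 = 23; overall finish 23 weeks.
The longest chain containing Insulate totals 14 weeks.
Slack of Insulate = 17 − 8 = 9 weeks.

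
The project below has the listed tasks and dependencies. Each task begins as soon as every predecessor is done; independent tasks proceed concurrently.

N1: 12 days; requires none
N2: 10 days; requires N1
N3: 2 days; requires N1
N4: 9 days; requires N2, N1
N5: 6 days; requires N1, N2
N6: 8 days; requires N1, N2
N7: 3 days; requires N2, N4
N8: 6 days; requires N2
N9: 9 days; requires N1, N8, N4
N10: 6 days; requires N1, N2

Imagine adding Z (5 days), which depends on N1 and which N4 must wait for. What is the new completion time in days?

40

Originally the project takes 40 days.
With Z inserted, N4 now waits for max(N2, N1, Z).
New critical path: N1→N2→N4→N9 = 12+10+9+9 = 40 ⇒ 40 days.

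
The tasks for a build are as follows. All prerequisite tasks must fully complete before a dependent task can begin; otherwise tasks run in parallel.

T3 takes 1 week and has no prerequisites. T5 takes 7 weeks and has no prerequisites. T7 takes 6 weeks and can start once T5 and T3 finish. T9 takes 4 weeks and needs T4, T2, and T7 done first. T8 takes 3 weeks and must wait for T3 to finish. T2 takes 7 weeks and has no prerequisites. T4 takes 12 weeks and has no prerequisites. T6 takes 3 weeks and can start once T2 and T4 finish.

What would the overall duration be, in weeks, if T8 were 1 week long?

As given, the longest chain is T5→T7→T9 = 7+6+4 = 17, so the finish is 17 weeks.
The longest path through T8 is only 4 weeks, so T8 has float 13.
That remains the longest chain; total 17 weeks.

17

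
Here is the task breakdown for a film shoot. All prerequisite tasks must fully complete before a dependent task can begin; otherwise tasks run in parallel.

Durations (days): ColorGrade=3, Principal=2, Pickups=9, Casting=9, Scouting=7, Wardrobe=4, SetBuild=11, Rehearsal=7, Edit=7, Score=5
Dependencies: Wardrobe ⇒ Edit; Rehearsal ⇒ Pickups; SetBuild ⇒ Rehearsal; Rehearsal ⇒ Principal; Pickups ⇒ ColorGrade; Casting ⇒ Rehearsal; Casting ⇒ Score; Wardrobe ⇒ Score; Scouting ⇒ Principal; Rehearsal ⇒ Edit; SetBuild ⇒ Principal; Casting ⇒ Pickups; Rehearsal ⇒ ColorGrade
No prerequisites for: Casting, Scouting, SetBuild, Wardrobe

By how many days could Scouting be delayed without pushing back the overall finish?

SetBuild→Rehearsal→Pickups→ColorGrade = 11+7+9+3 = 30 sets the makespan at 30 days.
The longest chain containing Scouting totals 9 days.
Float = 30 − 9 = 21.

21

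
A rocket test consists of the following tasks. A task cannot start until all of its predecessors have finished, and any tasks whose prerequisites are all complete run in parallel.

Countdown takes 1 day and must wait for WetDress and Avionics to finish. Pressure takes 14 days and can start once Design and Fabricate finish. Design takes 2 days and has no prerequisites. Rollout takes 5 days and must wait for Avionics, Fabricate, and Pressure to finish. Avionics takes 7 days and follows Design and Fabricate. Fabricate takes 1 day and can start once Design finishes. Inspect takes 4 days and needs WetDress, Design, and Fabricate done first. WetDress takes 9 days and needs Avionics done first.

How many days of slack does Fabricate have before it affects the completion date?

Critical path: Design→Fabricate→Avionics→WetDress→Inspect = 2+1+7+9+4 = 23, so the finish is 23 days.
Longest path through Fabricate: 23 days (earliest finish 3, latest finish 3).
So Fabricate can slip 3 − 3 = 0 days.

0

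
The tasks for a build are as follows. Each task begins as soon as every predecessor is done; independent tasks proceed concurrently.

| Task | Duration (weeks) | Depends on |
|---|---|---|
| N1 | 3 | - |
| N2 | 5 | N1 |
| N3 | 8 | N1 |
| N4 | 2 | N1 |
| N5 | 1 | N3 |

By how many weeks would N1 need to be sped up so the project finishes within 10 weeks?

Current finish: 12 weeks; target: 10.
N1 is on every critical path, so each week cut from N1 cuts the finish by one (this holds down to a finish of 10).
Need 12 − 10 = 2 weeks off N1 → N1 becomes 1 week, finish becomes 10.

2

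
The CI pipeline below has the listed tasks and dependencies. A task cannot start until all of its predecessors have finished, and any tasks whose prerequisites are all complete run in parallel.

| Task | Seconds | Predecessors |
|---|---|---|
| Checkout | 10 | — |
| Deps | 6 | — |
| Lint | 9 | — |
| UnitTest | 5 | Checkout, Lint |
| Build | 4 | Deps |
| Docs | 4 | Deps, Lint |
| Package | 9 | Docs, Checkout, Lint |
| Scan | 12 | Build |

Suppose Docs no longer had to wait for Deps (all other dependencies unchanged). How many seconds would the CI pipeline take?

With the dependency in place, Deps→Build→Scan = 6+4+12 = 22 sets the finish at 22 seconds.
Dropping Deps→Docs doesn't change Docs's earliest start (9); another predecessor still binds.
The longest chain is now Deps→Build→Scan = 6+4+12 = 22, so the CI pipeline takes 22 seconds.

22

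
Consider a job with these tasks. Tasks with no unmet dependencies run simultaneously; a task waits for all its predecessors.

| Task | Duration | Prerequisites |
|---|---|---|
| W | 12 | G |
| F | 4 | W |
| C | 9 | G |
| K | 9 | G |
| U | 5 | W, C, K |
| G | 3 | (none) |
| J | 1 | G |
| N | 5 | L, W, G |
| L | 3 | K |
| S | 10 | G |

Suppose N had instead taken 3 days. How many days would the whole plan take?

The binding path is G→K→L→N = 3+9+3+5 = 20; finish at 20 days.
Since N is critical, the -2 change carries straight to that chain (now 18 days).
Now G→W→U = 3+12+5 = 20 is longest, so the finish becomes 20 days.

20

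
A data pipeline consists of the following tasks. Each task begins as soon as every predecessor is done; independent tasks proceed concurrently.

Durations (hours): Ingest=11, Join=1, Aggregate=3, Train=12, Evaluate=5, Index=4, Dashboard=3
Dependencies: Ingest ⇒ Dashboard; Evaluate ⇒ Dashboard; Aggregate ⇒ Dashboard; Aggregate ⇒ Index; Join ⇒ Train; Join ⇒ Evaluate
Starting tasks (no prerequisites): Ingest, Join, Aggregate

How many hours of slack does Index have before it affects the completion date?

Ingest→Dashboard = 11+3 = 14 sets the makespan at 14 hours.
Longest path through Index: 7 hours (earliest finish 7, latest finish 14).
So Index can slip 14 − 7 = 7 hours.

7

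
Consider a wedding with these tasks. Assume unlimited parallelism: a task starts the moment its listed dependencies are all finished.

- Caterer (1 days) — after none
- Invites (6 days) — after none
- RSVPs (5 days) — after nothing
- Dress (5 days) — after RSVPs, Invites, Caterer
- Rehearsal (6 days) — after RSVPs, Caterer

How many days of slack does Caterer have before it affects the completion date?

4

Invites→Dress = 6+5 = 11 sets the makespan at 11 days.
Caterer finishes as early as 1 and must finish by 5.
So Caterer can slip 5 − 1 = 4 days.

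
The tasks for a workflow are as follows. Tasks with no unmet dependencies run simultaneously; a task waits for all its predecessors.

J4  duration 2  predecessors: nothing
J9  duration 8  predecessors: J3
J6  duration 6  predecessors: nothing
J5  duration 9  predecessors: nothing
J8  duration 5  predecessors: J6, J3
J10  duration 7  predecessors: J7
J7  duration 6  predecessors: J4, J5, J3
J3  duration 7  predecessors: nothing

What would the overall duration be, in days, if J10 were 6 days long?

21

Actual critical path: J5→J7→J10 = 9+6+7 = 22 ⇒ 22 days.
J10 lies on that path, so at 6 days the path becomes 21 days.
The critical path is still J5→J7→J10; finish is now 21 days.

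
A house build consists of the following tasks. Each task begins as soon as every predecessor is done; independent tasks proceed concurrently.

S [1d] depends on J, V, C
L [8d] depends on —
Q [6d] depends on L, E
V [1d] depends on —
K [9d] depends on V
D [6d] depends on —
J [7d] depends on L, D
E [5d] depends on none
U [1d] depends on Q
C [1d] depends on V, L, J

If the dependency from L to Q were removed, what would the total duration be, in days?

17

With the dependency in place, L→J→C→S = 8+7+1+1 = 17 sets the finish at 17 days.
Without L→Q, Q's earliest start moves from 8 to 5.
New critical path: L→J→C→S = 8+7+1+1 = 17 ⇒ 17 days.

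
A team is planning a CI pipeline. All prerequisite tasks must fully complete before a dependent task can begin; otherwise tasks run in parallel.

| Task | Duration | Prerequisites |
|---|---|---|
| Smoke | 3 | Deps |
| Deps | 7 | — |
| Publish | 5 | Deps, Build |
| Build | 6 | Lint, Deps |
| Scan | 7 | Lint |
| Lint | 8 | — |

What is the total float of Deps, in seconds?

1

The longest chain is Lint→Build→Publish = 8+6+5 = 19; overall finish 19 seconds.
Deps finishes as early as 7 and must finish by 8.
Slack of Deps = 1 − 0 = 1 second.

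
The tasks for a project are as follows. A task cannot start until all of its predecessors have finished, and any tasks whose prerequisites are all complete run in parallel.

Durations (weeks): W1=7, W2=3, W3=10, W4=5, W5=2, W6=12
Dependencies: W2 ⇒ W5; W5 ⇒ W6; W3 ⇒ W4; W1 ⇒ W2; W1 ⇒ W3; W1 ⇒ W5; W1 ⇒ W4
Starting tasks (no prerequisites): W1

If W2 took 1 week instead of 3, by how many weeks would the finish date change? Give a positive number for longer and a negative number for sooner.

The binding path is W1→W2→W5→W6 = 7+3+2+12 = 24; finish at 24 weeks.
Since W2 is critical, the -2 change carries straight to that chain (now 22 weeks).
No other chain overtakes it, so the finish is 22 weeks.
Change in finish: 22 − 24 = -2 weeks.

-2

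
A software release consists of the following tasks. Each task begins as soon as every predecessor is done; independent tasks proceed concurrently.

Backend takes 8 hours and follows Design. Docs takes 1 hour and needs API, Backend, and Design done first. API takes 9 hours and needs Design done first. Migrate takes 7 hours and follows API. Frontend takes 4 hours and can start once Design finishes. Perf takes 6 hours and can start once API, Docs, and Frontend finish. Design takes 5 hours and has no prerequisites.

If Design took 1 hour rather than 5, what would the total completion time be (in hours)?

Critical path before the change: Design→API→Docs→Perf = 5+9+1+6 = 21 giving 21 hours.
Design is on the critical path; changing it to 1 makes that path 17 hours.
No other chain overtakes it, so the finish is 17 hours.

17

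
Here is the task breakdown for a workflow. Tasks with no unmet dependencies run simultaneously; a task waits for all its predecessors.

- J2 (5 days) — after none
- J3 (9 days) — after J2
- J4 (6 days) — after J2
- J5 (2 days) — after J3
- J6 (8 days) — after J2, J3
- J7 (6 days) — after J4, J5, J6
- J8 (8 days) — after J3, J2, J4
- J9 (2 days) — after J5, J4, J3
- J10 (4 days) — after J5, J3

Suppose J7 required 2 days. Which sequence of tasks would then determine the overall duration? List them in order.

Baseline: J2→J3→J6→J7 = 5+9+8+6 = 28 → 28 days.
Since J7 is critical, the -4 change carries straight to that chain (now 24 days).
No other chain overtakes it, so the finish is 24 days.

J2, J3, J6, J7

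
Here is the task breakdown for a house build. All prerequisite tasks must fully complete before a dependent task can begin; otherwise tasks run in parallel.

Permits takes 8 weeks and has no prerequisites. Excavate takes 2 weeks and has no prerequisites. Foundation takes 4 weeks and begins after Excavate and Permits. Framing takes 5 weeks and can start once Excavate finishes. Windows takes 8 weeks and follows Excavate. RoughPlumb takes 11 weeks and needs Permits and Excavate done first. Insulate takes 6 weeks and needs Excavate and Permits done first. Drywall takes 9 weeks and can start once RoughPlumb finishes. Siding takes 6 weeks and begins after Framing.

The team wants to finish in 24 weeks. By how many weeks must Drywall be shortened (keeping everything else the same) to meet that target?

Current finish: 28 weeks; target: 24.
Drywall is on every critical path, so each week cut from Drywall cuts the finish by one (this holds down to a finish of 20).
Need 28 − 24 = 4 weeks off Drywall → Drywall becomes 5 weeks, finish becomes 24.

4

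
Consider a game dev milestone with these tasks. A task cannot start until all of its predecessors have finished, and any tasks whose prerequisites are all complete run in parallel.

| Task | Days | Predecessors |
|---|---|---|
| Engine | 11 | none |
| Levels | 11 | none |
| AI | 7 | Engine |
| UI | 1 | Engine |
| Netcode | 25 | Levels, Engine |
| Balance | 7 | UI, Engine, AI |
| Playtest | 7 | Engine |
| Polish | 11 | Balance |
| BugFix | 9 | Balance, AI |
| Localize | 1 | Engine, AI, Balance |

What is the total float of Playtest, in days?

18

Critical path: Engine→AI→Balance→Polish = 11+7+7+11 = 36, so the finish is 36 days.
Longest path through Playtest: 18 days (earliest finish 18, latest finish 36).
Float = 36 − 18 = 18.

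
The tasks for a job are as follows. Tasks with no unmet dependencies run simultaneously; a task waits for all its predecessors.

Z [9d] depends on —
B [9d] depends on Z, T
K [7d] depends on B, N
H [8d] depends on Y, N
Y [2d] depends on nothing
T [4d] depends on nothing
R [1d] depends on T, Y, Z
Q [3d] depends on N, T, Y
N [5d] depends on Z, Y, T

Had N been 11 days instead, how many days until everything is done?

28

Actual critical path: Z→B→K = 9+9+7 = 25 ⇒ 25 days.
N has 3 days of float (longest path through it is 22).
Now Z→N→H = 9+11+8 = 28 is longest, so the finish becomes 28 days.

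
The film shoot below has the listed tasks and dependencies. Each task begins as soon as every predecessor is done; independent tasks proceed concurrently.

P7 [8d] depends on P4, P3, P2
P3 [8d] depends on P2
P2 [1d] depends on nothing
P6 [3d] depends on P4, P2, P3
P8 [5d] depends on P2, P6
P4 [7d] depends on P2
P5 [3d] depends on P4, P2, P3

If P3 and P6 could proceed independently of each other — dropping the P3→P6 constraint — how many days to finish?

17

With the dependency in place, P2→P3→P6→P8 = 1+8+3+5 = 17 sets the finish at 17 days.
Without P3→P6, P6's earliest start moves from 9 to 8.
New critical path: P2→P3→P7 = 1+8+8 = 17 ⇒ 17 days.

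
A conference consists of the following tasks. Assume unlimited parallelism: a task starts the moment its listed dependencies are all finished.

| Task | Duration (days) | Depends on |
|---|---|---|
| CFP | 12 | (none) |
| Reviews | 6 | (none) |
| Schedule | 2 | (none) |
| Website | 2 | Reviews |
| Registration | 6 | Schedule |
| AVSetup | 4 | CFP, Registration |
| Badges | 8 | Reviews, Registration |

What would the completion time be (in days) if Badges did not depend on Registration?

16

Before: longest chain CFP→AVSetup = 12+4 = 16, finish 16.
Without Registration→Badges, Badges's earliest start moves from 8 to 6.
New critical path: CFP→AVSetup = 12+4 = 16 ⇒ 16 days.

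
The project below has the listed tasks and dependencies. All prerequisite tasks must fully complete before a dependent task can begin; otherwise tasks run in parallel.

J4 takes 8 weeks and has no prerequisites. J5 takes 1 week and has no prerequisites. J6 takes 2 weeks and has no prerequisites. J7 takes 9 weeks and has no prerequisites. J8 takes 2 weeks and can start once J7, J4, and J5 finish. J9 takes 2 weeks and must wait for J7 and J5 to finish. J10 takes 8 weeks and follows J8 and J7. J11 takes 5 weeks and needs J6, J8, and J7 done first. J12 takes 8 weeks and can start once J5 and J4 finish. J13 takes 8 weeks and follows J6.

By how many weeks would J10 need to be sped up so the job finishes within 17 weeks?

Current finish: 19 weeks; target: 17.
J10 is on every critical path, so each week cut from J10 cuts the finish by one (this holds down to a finish of 16).
Need 19 − 17 = 2 weeks off J10 → J10 becomes 6 weeks, finish becomes 17.

2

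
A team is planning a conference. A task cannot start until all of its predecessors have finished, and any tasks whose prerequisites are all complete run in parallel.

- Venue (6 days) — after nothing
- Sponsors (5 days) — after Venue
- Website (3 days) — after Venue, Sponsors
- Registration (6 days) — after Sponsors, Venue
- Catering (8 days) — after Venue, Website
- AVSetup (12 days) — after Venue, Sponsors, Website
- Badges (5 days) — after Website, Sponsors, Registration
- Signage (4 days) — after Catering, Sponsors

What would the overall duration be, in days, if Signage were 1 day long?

26

Actual critical path: Venue→Sponsors→Website→Catering→Signage = 6+5+3+8+4 = 26 ⇒ 26 days.
Signage lies on that path, so at 1 day the path becomes 23 days.
Now Venue→Sponsors→Website→AVSetup = 6+5+3+12 = 26 is longest, so the finish becomes 26 days.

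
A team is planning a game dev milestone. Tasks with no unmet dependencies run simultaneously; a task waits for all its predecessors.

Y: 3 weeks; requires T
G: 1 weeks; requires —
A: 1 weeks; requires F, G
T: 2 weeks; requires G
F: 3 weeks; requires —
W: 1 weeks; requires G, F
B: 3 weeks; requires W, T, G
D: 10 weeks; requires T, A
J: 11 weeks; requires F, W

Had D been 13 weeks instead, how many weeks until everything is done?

Baseline: F→W→J = 3+1+11 = 15 → 15 weeks.
D has 1 week of float (longest path through it is 14).
New critical path: F→A→D = 3+1+13 = 17 ⇒ 17 weeks.

17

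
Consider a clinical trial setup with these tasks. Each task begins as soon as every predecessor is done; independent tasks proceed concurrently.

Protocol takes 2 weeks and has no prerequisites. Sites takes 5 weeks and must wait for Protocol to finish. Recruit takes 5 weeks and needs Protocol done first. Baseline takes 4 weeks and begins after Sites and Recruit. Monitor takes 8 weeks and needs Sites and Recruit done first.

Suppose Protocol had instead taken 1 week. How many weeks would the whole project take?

14

The binding path is Protocol→Sites→Monitor = 2+5+8 = 15; finish at 15 weeks.
Protocol lies on that path, so at 1 week the path becomes 14 weeks.
That remains the longest chain; total 14 weeks.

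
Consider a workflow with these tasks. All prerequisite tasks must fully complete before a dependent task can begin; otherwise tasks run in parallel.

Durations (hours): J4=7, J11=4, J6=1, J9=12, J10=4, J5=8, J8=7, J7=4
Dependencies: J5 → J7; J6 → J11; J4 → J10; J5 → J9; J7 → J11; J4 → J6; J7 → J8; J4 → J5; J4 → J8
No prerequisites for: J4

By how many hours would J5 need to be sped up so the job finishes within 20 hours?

Current finish: 27 hours; target: 20.
J5 is on every critical path, so each hour cut from J5 cuts the finish by one (this holds down to a finish of 20).
Need 27 − 20 = 7 hours off J5 → J5 becomes 1 hour, finish becomes 20.

7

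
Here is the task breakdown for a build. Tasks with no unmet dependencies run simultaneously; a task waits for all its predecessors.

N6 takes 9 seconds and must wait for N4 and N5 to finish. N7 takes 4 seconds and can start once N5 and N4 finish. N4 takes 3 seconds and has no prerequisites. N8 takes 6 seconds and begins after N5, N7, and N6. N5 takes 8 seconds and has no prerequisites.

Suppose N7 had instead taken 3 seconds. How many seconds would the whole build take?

23

Critical path before the change: N5→N6→N8 = 8+9+6 = 23 giving 23 seconds.
N7 has 5 seconds of float (longest path through it is 18).
The critical path is still N5→N6→N8; finish is now 23 seconds.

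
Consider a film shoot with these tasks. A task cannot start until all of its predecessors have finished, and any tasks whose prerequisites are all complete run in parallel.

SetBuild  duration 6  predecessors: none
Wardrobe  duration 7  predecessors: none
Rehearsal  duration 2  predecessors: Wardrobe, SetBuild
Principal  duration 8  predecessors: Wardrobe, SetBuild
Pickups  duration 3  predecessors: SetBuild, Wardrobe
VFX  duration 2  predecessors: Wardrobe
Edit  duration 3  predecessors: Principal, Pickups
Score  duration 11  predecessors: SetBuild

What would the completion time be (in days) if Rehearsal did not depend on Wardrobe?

18

Before: longest chain Wardrobe→Principal→Edit = 7+8+3 = 18, finish 18.
Without Wardrobe→Rehearsal, Rehearsal's earliest start moves from 7 to 6.
After: Wardrobe→Principal→Edit = 7+8+3 = 18 → 18 days.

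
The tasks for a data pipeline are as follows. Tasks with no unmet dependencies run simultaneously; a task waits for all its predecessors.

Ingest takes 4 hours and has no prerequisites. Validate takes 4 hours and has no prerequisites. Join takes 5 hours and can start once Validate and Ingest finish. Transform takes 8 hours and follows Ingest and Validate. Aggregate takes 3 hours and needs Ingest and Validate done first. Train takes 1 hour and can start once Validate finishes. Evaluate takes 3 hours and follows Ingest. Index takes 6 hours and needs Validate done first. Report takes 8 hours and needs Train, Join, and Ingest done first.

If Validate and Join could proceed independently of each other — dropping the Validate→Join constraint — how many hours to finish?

17

With the dependency in place, Ingest→Join→Report = 4+5+8 = 17 sets the finish at 17 hours.
Dropping Validate→Join doesn't change Join's earliest start (4); another predecessor still binds.
The longest chain is now Ingest→Join→Report = 4+5+8 = 17, so the plan takes 17 hours.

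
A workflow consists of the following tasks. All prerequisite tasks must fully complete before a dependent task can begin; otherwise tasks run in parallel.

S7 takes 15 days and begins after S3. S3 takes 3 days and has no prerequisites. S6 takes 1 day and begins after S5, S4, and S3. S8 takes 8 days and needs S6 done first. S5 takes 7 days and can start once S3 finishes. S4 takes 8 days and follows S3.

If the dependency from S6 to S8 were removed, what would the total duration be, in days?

Before: longest chain S3→S4→S6→S8 = 3+8+1+8 = 20, finish 20.
Without S6→S8, S8's earliest start moves from 12 to 0.
After: S3→S7 = 3+15 = 18 → 18 days.

18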